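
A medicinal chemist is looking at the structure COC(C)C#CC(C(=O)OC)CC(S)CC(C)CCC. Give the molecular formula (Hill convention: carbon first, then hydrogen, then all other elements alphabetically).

Walk through each heavy atom and fill implicit hydrogens from standard valence (C 4, N 3, O 2, S 2, halogen 1):
  atom 1: C, bond orders sum to 1 (valence 4) → 3 H
  atom 2: O, bond orders sum to 2 (valence 2) → 0 H
  atom 3: C, bond orders sum to 3 (valence 4) → 1 H
  atom 4: C, bond orders sum to 1 (valence 4) → 3 H
  atom 5: C, bond orders sum to 4 (valence 4) → 0 H
  atom 6: C, bond orders sum to 4 (valence 4) → 0 H
  atom 7: C, bond orders sum to 3 (valence 4) → 1 H
  atom 8: C, bond orders sum to 4 (valence 4) → 0 H
  atom 9: O, bond orders sum to 2 (valence 2) → 0 H
  atom 10: O, bond orders sum to 2 (valence 2) → 0 H
  atom 11: C, bond orders sum to 1 (valence 4) → 3 H
  atom 12: C, bond orders sum to 2 (valence 4) → 2 H
  atom 13: C, bond orders sum to 3 (valence 4) → 1 H
  atom 14: S, bond orders sum to 1 (valence 2) → 1 H
  atom 15: C, bond orders sum to 2 (valence 4) → 2 H
  atom 16: C, bond orders sum to 3 (valence 4) → 1 H
  atom 17: C, bond orders sum to 1 (valence 4) → 3 H
  atom 18: C, bond orders sum to 2 (valence 4) → 2 H
  atom 19: C, bond orders sum to 2 (valence 4) → 2 H
  atom 20: C, bond orders sum to 1 (valence 4) → 3 H
Totals → C:16, H:28, O:3, S:1.
In Hill order: C16H28O3S.

C16H28O3S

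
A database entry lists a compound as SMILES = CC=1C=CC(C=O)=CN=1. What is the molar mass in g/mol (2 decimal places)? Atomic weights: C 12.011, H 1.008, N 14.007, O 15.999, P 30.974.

121.14 g/mol

First, the molecular formula is C7H7NO (counting implicit H from valence).
  C: 7 × 12.011 = 84.077
  H: 7 × 1.008 = 7.056
  N: 1 × 14.007 = 14.007
  O: 1 × 15.999 = 15.999
Sum: 7×12.011 + 7×1.008 + 1×14.007 + 1×15.999 = 121.139 → 121.14 g/mol.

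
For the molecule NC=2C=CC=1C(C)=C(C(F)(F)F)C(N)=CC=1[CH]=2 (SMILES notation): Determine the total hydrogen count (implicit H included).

11

Walk through each heavy atom and fill implicit hydrogens from standard valence (C 4, N 3, O 2, S 2, halogen 1):
  atom 1: N, bond orders sum to 1 (valence 3) → 2 H
  atom 2: C, bond orders sum to 4 (valence 4) → 0 H
  atom 3: C, bond orders sum to 3 (valence 4) → 1 H
  atom 4: C, bond orders sum to 3 (valence 4) → 1 H
  atom 5: C, bond orders sum to 4 (valence 4) → 0 H
  atom 6: C, bond orders sum to 4 (valence 4) → 0 H
  atom 7: C, bond orders sum to 1 (valence 4) → 3 H
  atom 8: C, bond orders sum to 4 (valence 4) → 0 H
  atom 9: C, bond orders sum to 4 (valence 4) → 0 H
  atom 10: F (halogen, monovalent) → 0 H
  atom 11: F (halogen, monovalent) → 0 H
  atom 12: F (halogen, monovalent) → 0 H
  atom 13: C, bond orders sum to 4 (valence 4) → 0 H
  atom 14: N, bond orders sum to 1 (valence 3) → 2 H
  atom 15: C, bond orders sum to 3 (valence 4) → 1 H
  atom 16: C, bond orders sum to 4 (valence 4) → 0 H
  atom 17: C with explicit H count 1
Total hydrogens: 11.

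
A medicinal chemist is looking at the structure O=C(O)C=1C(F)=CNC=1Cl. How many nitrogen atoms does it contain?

Scan the SMILES for N atoms (remember two-letter symbols like Cl and Br are single atoms).
Nitrogen count: 1.

1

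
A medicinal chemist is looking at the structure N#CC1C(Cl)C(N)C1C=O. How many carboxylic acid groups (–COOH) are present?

Scan the SMILES for the carboxylic acid motif — none present.
Groups that are present: 1 aldehyde, 1 nitrile, 1 primary amine.

0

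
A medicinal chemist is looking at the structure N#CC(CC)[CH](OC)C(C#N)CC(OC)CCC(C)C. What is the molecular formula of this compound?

Walk through each heavy atom and fill implicit hydrogens from standard valence (C 4, N 3, O 2, S 2, halogen 1):
  atom 1: N, bond orders sum to 3 (valence 3) → 0 H
  atom 2: C, bond orders sum to 4 (valence 4) → 0 H
  atom 3: C, bond orders sum to 3 (valence 4) → 1 H
  atom 4: C, bond orders sum to 2 (valence 4) → 2 H
  atom 5: C, bond orders sum to 1 (valence 4) → 3 H
  atom 6: C with explicit H count 1
  atom 7: O, bond orders sum to 2 (valence 2) → 0 H
  atom 8: C, bond orders sum to 1 (valence 4) → 3 H
  atom 9: C, bond orders sum to 3 (valence 4) → 1 H
  atom 10: C, bond orders sum to 4 (valence 4) → 0 H
  atom 11: N, bond orders sum to 3 (valence 3) → 0 H
  atom 12: C, bond orders sum to 2 (valence 4) → 2 H
  atom 13: C, bond orders sum to 3 (valence 4) → 1 H
  atom 14: O, bond orders sum to 2 (valence 2) → 0 H
  atom 15: C, bond orders sum to 1 (valence 4) → 3 H
  atom 16: C, bond orders sum to 2 (valence 4) → 2 H
  atom 17: C, bond orders sum to 2 (valence 4) → 2 H
  atom 18: C, bond orders sum to 3 (valence 4) → 1 H
  atom 19: C, bond orders sum to 1 (valence 4) → 3 H
  atom 20: C, bond orders sum to 1 (valence 4) → 3 H
Totals → C:16, H:28, N:2, O:2.

C16H28N2O2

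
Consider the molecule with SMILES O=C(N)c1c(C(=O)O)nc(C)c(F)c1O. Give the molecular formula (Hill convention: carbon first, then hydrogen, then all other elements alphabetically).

C8H7FN2O4

Walk through each heavy atom and fill implicit hydrogens from standard valence (C 4, N 3, O 2, S 2, halogen 1); for lowercase aromatic atoms, an aromatic c carries 1 H when it has two neighbours and 0 H with three, and aromatic n carries 0 H:
  atom 1: O, bond orders sum to 2 (valence 2) → 0 H
  atom 2: C, bond orders sum to 4 (valence 4) → 0 H
  atom 3: N, bond orders sum to 1 (valence 3) → 2 H
  atom 4: aromatic c, 3 neighbours → 0 H
  atom 5: aromatic c, 3 neighbours → 0 H
  atom 6: C, bond orders sum to 4 (valence 4) → 0 H
  atom 7: O, bond orders sum to 2 (valence 2) → 0 H
  atom 8: O, bond orders sum to 1 (valence 2) → 1 H
  atom 9: aromatic n, 2 neighbours → 0 H
  atom 10: aromatic c, 3 neighbours → 0 H
  atom 11: C, bond orders sum to 1 (valence 4) → 3 H
  atom 12: aromatic c, 3 neighbours → 0 H
  atom 13: F (halogen, monovalent) → 0 H
  atom 14: aromatic c, 3 neighbours → 0 H
  atom 15: O, bond orders sum to 1 (valence 2) → 1 H
Totals → C:8, H:7, F:1, N:2, O:4.
In Hill order: C8H7FN2O4.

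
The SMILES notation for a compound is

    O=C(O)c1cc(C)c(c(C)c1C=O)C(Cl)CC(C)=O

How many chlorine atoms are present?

1

Scan the SMILES for Cl atoms (remember two-letter symbols like Cl and Br are single atoms).
Chlorine count: 1.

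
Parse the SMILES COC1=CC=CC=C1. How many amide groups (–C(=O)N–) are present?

0

Scan the SMILES for the amide motif — none present.
Groups that are present: 1 ether.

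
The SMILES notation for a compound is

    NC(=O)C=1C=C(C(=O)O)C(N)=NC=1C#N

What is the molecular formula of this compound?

Walk through each heavy atom and fill implicit hydrogens from standard valence (C 4, N 3, O 2, S 2, halogen 1):
  atom 1: N, bond orders sum to 1 (valence 3) → 2 H
  atom 2: C, bond orders sum to 4 (valence 4) → 0 H
  atom 3: O, bond orders sum to 2 (valence 2) → 0 H
  atom 4: C, bond orders sum to 4 (valence 4) → 0 H
  atom 5: C, bond orders sum to 3 (valence 4) → 1 H
  atom 6: C, bond orders sum to 4 (valence 4) → 0 H
  atom 7: C, bond orders sum to 4 (valence 4) → 0 H
  atom 8: O, bond orders sum to 2 (valence 2) → 0 H
  atom 9: O, bond orders sum to 1 (valence 2) → 1 H
  atom 10: C, bond orders sum to 4 (valence 4) → 0 H
  atom 11: N, bond orders sum to 1 (valence 3) → 2 H
  atom 12: N, bond orders sum to 3 (valence 3) → 0 H
  atom 13: C, bond orders sum to 4 (valence 4) → 0 H
  atom 14: C, bond orders sum to 4 (valence 4) → 0 H
  atom 15: N, bond orders sum to 3 (valence 3) → 0 H
Totals → C:8, H:6, N:4, O:3.

C8H6N4O3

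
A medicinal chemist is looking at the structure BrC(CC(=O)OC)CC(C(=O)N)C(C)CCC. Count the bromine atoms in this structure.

1

Scan the SMILES for Br atoms (remember two-letter symbols like Cl and Br are single atoms).
Bromine count: 1.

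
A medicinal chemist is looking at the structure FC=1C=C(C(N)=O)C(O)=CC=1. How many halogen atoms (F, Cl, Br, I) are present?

1

Halogen atoms appear at heavy-atom position 1 (1×F).
Other groups present: 1 amide, 1 hydroxyl.
Halogen count: 1.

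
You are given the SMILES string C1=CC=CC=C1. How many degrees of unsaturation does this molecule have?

Degree of unsaturation = (number of rings) + (number of π bonds).
Ring closures in the SMILES: 1.
π bonds: 3 double bonds (each 1 DoU) → 3 DoU from unsaturation.
Total DoU = 1 + 3 = 4.

4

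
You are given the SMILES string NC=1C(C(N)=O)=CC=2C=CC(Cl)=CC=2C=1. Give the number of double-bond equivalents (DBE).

8

Molecular formula: C11H9ClN2O.
DoU = (2C + 2 + N − H − X) / 2, where X is the halogen count and O/S are ignored.
    = (2·11 + 2 + 2 − 9 − 1) / 2 = 16 / 2 = 8.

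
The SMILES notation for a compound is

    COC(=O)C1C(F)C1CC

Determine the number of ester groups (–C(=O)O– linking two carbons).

The ester motif appears at heavy-atom position 3 in the SMILES.
Ester count: 1.

1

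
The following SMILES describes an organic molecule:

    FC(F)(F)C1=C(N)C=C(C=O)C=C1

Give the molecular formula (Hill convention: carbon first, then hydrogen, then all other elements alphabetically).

C8H6F3NO

Walk through each heavy atom and fill implicit hydrogens from standard valence (C 4, N 3, O 2, S 2, halogen 1):
  atom 1: F (halogen, monovalent) → 0 H
  atom 2: C, bond orders sum to 4 (valence 4) → 0 H
  atom 3: F (halogen, monovalent) → 0 H
  atom 4: F (halogen, monovalent) → 0 H
  atom 5: C, bond orders sum to 4 (valence 4) → 0 H
  atom 6: C, bond orders sum to 4 (valence 4) → 0 H
  atom 7: N, bond orders sum to 1 (valence 3) → 2 H
  atom 8: C, bond orders sum to 3 (valence 4) → 1 H
  atom 9: C, bond orders sum to 4 (valence 4) → 0 H
  atom 10: C, bond orders sum to 3 (valence 4) → 1 H
  atom 11: O, bond orders sum to 2 (valence 2) → 0 H
  atom 12: C, bond orders sum to 3 (valence 4) → 1 H
  atom 13: C, bond orders sum to 3 (valence 4) → 1 H
Totals → C:8, H:6, F:3, N:1, O:1.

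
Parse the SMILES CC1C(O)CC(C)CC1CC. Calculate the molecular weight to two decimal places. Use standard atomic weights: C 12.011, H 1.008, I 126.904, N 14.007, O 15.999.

First, the molecular formula is C10H20O (counting implicit H from valence).
  C: 10 × 12.011 = 120.110
  H: 20 × 1.008 = 20.160
  O: 1 × 15.999 = 15.999
Sum: 10×12.011 + 20×1.008 + 1×15.999 = 156.269 → 156.27 g/mol.

156.27 g/mol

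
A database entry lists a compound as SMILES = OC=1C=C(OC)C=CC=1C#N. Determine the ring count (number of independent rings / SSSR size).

In SMILES, each pair of matching ring-closure digits denotes one ring-closing bond; the number of such bonds equals the number of independent rings.
Ring-closure bonds here: 1.

1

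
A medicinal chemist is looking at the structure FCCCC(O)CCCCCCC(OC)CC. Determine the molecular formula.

Walk through each heavy atom and fill implicit hydrogens from standard valence (C 4, N 3, O 2, S 2, halogen 1):
  atom 1: F (halogen, monovalent) → 0 H
  atom 2: C, bond orders sum to 2 (valence 4) → 2 H
  atom 3: C, bond orders sum to 2 (valence 4) → 2 H
  atom 4: C, bond orders sum to 2 (valence 4) → 2 H
  atom 5: C, bond orders sum to 3 (valence 4) → 1 H
  atom 6: O, bond orders sum to 1 (valence 2) → 1 H
  atom 7: C, bond orders sum to 2 (valence 4) → 2 H
  atom 8: C, bond orders sum to 2 (valence 4) → 2 H
  atom 9: C, bond orders sum to 2 (valence 4) → 2 H
  atom 10: C, bond orders sum to 2 (valence 4) → 2 H
  atom 11: C, bond orders sum to 2 (valence 4) → 2 H
  atom 12: C, bond orders sum to 2 (valence 4) → 2 H
  atom 13: C, bond orders sum to 3 (valence 4) → 1 H
  atom 14: O, bond orders sum to 2 (valence 2) → 0 H
  atom 15: C, bond orders sum to 1 (valence 4) → 3 H
  atom 16: C, bond orders sum to 2 (valence 4) → 2 H
  atom 17: C, bond orders sum to 1 (valence 4) → 3 H
Totals → C:14, H:29, F:1, O:2.
In Hill order: C14H29FO2.

C14H29FO2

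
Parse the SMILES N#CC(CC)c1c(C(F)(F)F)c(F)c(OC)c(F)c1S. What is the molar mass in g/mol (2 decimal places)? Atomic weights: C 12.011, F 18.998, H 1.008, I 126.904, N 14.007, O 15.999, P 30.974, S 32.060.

First, the molecular formula is C12H10F5NOS (counting implicit H from valence).
  C: 12 × 12.011 = 144.132
  F: 5 × 18.998 = 94.990
  H: 10 × 1.008 = 10.080
  N: 1 × 14.007 = 14.007
  O: 1 × 15.999 = 15.999
  S: 1 × 32.060 = 32.060
Sum: 12×12.011 + 5×18.998 + 10×1.008 + 1×14.007 + 1×15.999 + 1×32.060 = 311.268 → 311.27 g/mol.

311.27 g/mol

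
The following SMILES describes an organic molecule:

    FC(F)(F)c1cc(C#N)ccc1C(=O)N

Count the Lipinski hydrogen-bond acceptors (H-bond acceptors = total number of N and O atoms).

N atoms: 2; O atoms: 1.
Lipinski HBA = 2 + 1 = 3.

3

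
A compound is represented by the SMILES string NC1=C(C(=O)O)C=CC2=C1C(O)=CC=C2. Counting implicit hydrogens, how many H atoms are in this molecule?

9

Walk through each heavy atom and fill implicit hydrogens from standard valence (C 4, N 3, O 2, S 2, halogen 1):
  atom 1: N, bond orders sum to 1 (valence 3) → 2 H
  atom 2: C, bond orders sum to 4 (valence 4) → 0 H
  atom 3: C, bond orders sum to 4 (valence 4) → 0 H
  atom 4: C, bond orders sum to 4 (valence 4) → 0 H
  atom 5: O, bond orders sum to 2 (valence 2) → 0 H
  atom 6: O, bond orders sum to 1 (valence 2) → 1 H
  atom 7: C, bond orders sum to 3 (valence 4) → 1 H
  atom 8: C, bond orders sum to 3 (valence 4) → 1 H
  atom 9: C, bond orders sum to 4 (valence 4) → 0 H
  atom 10: C, bond orders sum to 4 (valence 4) → 0 H
  atom 11: C, bond orders sum to 4 (valence 4) → 0 H
  atom 12: O, bond orders sum to 1 (valence 2) → 1 H
  atom 13: C, bond orders sum to 3 (valence 4) → 1 H
  atom 14: C, bond orders sum to 3 (valence 4) → 1 H
  atom 15: C, bond orders sum to 3 (valence 4) → 1 H
Total hydrogens: 9.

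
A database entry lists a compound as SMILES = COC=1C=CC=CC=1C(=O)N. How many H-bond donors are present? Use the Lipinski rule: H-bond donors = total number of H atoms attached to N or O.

2

Donors: find every N or O and count the H atoms it carries.
  atom 2 (O): bond orders sum to 2 → 0 H
  atom 10 (O): bond orders sum to 2 → 0 H
  atom 11 (N): bond orders sum to 1 → 2 H
Lipinski HBD = 2.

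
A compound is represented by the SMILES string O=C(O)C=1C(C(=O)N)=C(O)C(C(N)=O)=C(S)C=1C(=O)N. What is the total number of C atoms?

Count every carbon token in the SMILES (each C, including those in ring-closure positions and inside branches).
Carbon count: 10.

10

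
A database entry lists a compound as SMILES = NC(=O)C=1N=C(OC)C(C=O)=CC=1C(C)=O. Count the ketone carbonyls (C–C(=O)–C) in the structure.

The ketone motif appears at heavy-atom position 14 in the SMILES.
Other groups present: 1 aldehyde, 1 amide, 1 ether.
Ketone count: 1.

1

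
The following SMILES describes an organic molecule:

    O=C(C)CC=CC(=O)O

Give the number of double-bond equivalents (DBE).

Molecular formula: C6H8O3.
DoU = (2C + 2 + N − H − X) / 2, where X is the halogen count and O/S are ignored.
    = (2·6 + 2 + 0 − 8 − 0) / 2 = 6 / 2 = 3.

3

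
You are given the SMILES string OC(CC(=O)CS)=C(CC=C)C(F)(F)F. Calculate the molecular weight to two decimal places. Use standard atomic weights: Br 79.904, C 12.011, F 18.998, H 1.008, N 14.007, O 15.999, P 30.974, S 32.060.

240.24 g/mol

First, the molecular formula is C9H11F3O2S (counting implicit H from valence).
  C: 9 × 12.011 = 108.099
  F: 3 × 18.998 = 56.994
  H: 11 × 1.008 = 11.088
  O: 2 × 15.999 = 31.998
  S: 1 × 32.060 = 32.060
Sum: 9×12.011 + 3×18.998 + 11×1.008 + 2×15.999 + 1×32.060 = 240.239 → 240.24 g/mol.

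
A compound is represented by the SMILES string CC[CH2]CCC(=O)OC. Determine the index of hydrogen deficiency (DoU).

Molecular formula: C7H14O2.
DoU = (2C + 2 + N − H − X) / 2, where X is the halogen count and O/S are ignored.
    = (2·7 + 2 + 0 − 14 − 0) / 2 = 2 / 2 = 1.

1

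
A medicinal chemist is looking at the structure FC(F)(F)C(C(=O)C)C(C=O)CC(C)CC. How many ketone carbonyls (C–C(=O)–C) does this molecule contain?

The ketone motif appears at heavy-atom position 6 in the SMILES.
Other groups present: 1 aldehyde.
Ketone count: 1.

1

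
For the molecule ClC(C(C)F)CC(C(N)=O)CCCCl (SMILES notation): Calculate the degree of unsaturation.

1

Degree of unsaturation = (number of rings) + (number of π bonds).
Ring closures in the SMILES: 0.
π bonds: 1 double bond (each 1 DoU) → 1 DoU from unsaturation.
Total DoU = 0 + 1 = 1.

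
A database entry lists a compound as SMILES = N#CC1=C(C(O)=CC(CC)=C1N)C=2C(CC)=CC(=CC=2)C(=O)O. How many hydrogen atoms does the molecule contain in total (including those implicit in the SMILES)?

Walk through each heavy atom and fill implicit hydrogens from standard valence (C 4, N 3, O 2, S 2, halogen 1):
  atom 1: N, bond orders sum to 3 (valence 3) → 0 H
  atom 2: C, bond orders sum to 4 (valence 4) → 0 H
  atom 3: C, bond orders sum to 4 (valence 4) → 0 H
  atom 4: C, bond orders sum to 4 (valence 4) → 0 H
  atom 5: C, bond orders sum to 4 (valence 4) → 0 H
  atom 6: O, bond orders sum to 1 (valence 2) → 1 H
  atom 7: C, bond orders sum to 3 (valence 4) → 1 H
  atom 8: C, bond orders sum to 4 (valence 4) → 0 H
  atom 9: C, bond orders sum to 2 (valence 4) → 2 H
  atom 10: C, bond orders sum to 1 (valence 4) → 3 H
  atom 11: C, bond orders sum to 4 (valence 4) → 0 H
  atom 12: N, bond orders sum to 1 (valence 3) → 2 H
  atom 13: C, bond orders sum to 4 (valence 4) → 0 H
  atom 14: C, bond orders sum to 4 (valence 4) → 0 H
  atom 15: C, bond orders sum to 2 (valence 4) → 2 H
  atom 16: C, bond orders sum to 1 (valence 4) → 3 H
  atom 17: C, bond orders sum to 3 (valence 4) → 1 H
  atom 18: C, bond orders sum to 4 (valence 4) → 0 H
  atom 19: C, bond orders sum to 3 (valence 4) → 1 H
  atom 20: C, bond orders sum to 3 (valence 4) → 1 H
  atom 21: C, bond orders sum to 4 (valence 4) → 0 H
  atom 22: O, bond orders sum to 2 (valence 2) → 0 H
  atom 23: O, bond orders sum to 1 (valence 2) → 1 H
Total hydrogens: 18.

18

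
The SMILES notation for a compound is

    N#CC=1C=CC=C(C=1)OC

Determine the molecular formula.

Walk through each heavy atom and fill implicit hydrogens from standard valence (C 4, N 3, O 2, S 2, halogen 1):
  atom 1: N, bond orders sum to 3 (valence 3) → 0 H
  atom 2: C, bond orders sum to 4 (valence 4) → 0 H
  atom 3: C, bond orders sum to 4 (valence 4) → 0 H
  atom 4: C, bond orders sum to 3 (valence 4) → 1 H
  atom 5: C, bond orders sum to 3 (valence 4) → 1 H
  atom 6: C, bond orders sum to 3 (valence 4) → 1 H
  atom 7: C, bond orders sum to 4 (valence 4) → 0 H
  atom 8: C, bond orders sum to 3 (valence 4) → 1 H
  atom 9: O, bond orders sum to 2 (valence 2) → 0 H
  atom 10: C, bond orders sum to 1 (valence 4) → 3 H
Totals → C:8, H:7, N:1, O:1.

C8H7NO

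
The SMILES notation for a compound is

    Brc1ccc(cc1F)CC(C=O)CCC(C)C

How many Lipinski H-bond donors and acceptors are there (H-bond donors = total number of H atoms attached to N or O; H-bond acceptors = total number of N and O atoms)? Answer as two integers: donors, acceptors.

Donors: find every N or O and count the H atoms it carries.
  atom 12 (O): bond orders sum to 2 → 0 H
Lipinski HBD = 0.
Acceptors: N atoms = 0, O atoms = 1 → HBA = 1.

0, 1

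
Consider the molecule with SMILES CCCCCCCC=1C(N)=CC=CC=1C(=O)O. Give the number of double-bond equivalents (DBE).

Molecular formula: C14H21NO2.
DoU = (2C + 2 + N − H − X) / 2, where X is the halogen count and O/S are ignored.
    = (2·14 + 2 + 1 − 21 − 0) / 2 = 10 / 2 = 5.

5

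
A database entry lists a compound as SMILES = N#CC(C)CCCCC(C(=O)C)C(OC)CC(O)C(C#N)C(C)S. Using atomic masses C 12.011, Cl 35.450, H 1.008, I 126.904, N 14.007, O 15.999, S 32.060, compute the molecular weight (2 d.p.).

354.51 g/mol

First, the molecular formula is C18H30N2O3S (counting implicit H from valence).
  C: 18 × 12.011 = 216.198
  H: 30 × 1.008 = 30.240
  N: 2 × 14.007 = 28.014
  O: 3 × 15.999 = 47.997
  S: 1 × 32.060 = 32.060
Sum: 18×12.011 + 30×1.008 + 2×14.007 + 3×15.999 + 1×32.060 = 354.509 → 354.51 g/mol.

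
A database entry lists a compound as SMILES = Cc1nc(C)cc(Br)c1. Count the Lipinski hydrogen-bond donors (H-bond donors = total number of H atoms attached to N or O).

Donors: find every N or O and count the H atoms it carries.
  atom 3 (N): bond orders sum to 3 → 0 H
Lipinski HBD = 0.

0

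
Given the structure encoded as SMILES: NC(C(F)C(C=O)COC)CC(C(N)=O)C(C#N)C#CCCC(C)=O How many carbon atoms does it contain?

17

Count every carbon token in the SMILES (each C, including those in ring-closure positions and inside branches).
Carbon count: 17.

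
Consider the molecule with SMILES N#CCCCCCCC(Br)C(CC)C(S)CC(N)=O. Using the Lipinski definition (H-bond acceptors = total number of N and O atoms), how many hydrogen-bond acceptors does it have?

3

N atoms: 2; O atoms: 1.
Lipinski HBA = 2 + 1 = 3.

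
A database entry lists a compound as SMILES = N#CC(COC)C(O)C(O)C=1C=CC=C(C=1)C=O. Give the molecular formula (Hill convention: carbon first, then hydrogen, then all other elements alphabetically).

Walk through each heavy atom and fill implicit hydrogens from standard valence (C 4, N 3, O 2, S 2, halogen 1):
  atom 1: N, bond orders sum to 3 (valence 3) → 0 H
  atom 2: C, bond orders sum to 4 (valence 4) → 0 H
  atom 3: C, bond orders sum to 3 (valence 4) → 1 H
  atom 4: C, bond orders sum to 2 (valence 4) → 2 H
  atom 5: O, bond orders sum to 2 (valence 2) → 0 H
  atom 6: C, bond orders sum to 1 (valence 4) → 3 H
  atom 7: C, bond orders sum to 3 (valence 4) → 1 H
  atom 8: O, bond orders sum to 1 (valence 2) → 1 H
  atom 9: C, bond orders sum to 3 (valence 4) → 1 H
  atom 10: O, bond orders sum to 1 (valence 2) → 1 H
  atom 11: C, bond orders sum to 4 (valence 4) → 0 H
  atom 12: C, bond orders sum to 3 (valence 4) → 1 H
  atom 13: C, bond orders sum to 3 (valence 4) → 1 H
  atom 14: C, bond orders sum to 3 (valence 4) → 1 H
  atom 15: C, bond orders sum to 4 (valence 4) → 0 H
  atom 16: C, bond orders sum to 3 (valence 4) → 1 H
  atom 17: C, bond orders sum to 3 (valence 4) → 1 H
  atom 18: O, bond orders sum to 2 (valence 2) → 0 H
Totals → C:13, H:15, N:1, O:4.
In Hill order: C13H15NO4.

C13H15NO4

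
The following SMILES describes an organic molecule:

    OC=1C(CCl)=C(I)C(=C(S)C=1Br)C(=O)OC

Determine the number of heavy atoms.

16

Every atom symbol written in the SMILES (organic subset) is one heavy atom; implicit H are not written.
Heavy atoms by element → Br:1, C:9, Cl:1, I:1, O:3, S:1.
Total: 16.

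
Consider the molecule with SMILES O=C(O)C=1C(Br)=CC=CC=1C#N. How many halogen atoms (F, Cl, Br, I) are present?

1

Halogen atoms appear at heavy-atom position 6 (1×Br).
Other groups present: 1 carboxylic acid, 1 nitrile.
Halogen count: 1.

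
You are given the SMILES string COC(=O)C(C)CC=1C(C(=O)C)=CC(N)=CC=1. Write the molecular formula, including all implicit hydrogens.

C13H17NO3

Walk through each heavy atom and fill implicit hydrogens from standard valence (C 4, N 3, O 2, S 2, halogen 1):
  atom 1: C, bond orders sum to 1 (valence 4) → 3 H
  atom 2: O, bond orders sum to 2 (valence 2) → 0 H
  atom 3: C, bond orders sum to 4 (valence 4) → 0 H
  atom 4: O, bond orders sum to 2 (valence 2) → 0 H
  atom 5: C, bond orders sum to 3 (valence 4) → 1 H
  atom 6: C, bond orders sum to 1 (valence 4) → 3 H
  atom 7: C, bond orders sum to 2 (valence 4) → 2 H
  atom 8: C, bond orders sum to 4 (valence 4) → 0 H
  atom 9: C, bond orders sum to 4 (valence 4) → 0 H
  atom 10: C, bond orders sum to 4 (valence 4) → 0 H
  atom 11: O, bond orders sum to 2 (valence 2) → 0 H
  atom 12: C, bond orders sum to 1 (valence 4) → 3 H
  atom 13: C, bond orders sum to 3 (valence 4) → 1 H
  atom 14: C, bond orders sum to 4 (valence 4) → 0 H
  atom 15: N, bond orders sum to 1 (valence 3) → 2 H
  atom 16: C, bond orders sum to 3 (valence 4) → 1 H
  atom 17: C, bond orders sum to 3 (valence 4) → 1 H
Totals → C:13, H:17, N:1, O:3.
In Hill order: C13H17NO3.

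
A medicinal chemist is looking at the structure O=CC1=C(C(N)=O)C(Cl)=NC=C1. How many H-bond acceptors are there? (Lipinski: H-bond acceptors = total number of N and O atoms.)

N atoms: 2; O atoms: 2.
Lipinski HBA = 2 + 2 = 4.

4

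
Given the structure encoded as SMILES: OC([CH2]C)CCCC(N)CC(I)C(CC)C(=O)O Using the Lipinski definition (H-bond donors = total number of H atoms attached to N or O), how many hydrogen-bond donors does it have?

Donors: find every N or O and count the H atoms it carries.
  atom 1 (O): bond orders sum to 1 → 1 H
  atom 9 (N): bond orders sum to 1 → 2 H
  atom 17 (O): bond orders sum to 2 → 0 H
  atom 18 (O): bond orders sum to 1 → 1 H
Lipinski HBD = 4.

4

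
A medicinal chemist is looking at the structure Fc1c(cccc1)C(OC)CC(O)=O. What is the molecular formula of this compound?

C10H11FO3

Walk through each heavy atom and fill implicit hydrogens from standard valence (C 4, N 3, O 2, S 2, halogen 1); for lowercase aromatic atoms, an aromatic c carries 1 H when it has two neighbours and 0 H with three, and aromatic n carries 0 H:
  atom 1: F (halogen, monovalent) → 0 H
  atom 2: aromatic c, 3 neighbours → 0 H
  atom 3: aromatic c, 3 neighbours → 0 H
  atom 4: aromatic c, 2 neighbours → 1 H
  atom 5: aromatic c, 2 neighbours → 1 H
  atom 6: aromatic c, 2 neighbours → 1 H
  atom 7: aromatic c, 2 neighbours → 1 H
  atom 8: C, bond orders sum to 3 (valence 4) → 1 H
  atom 9: O, bond orders sum to 2 (valence 2) → 0 H
  atom 10: C, bond orders sum to 1 (valence 4) → 3 H
  atom 11: C, bond orders sum to 2 (valence 4) → 2 H
  atom 12: C, bond orders sum to 4 (valence 4) → 0 H
  atom 13: O, bond orders sum to 1 (valence 2) → 1 H
  atom 14: O, bond orders sum to 2 (valence 2) → 0 H
Totals → C:10, H:11, F:1, O:3.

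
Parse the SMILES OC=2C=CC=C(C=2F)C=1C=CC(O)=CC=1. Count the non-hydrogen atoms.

Every atom symbol written in the SMILES (organic subset) is one heavy atom; implicit H are not written.
Heavy atoms by element → C:12, F:1, O:2.
Total: 15.

15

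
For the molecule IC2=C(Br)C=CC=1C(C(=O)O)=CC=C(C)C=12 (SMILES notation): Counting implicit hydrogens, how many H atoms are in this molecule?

Walk through each heavy atom and fill implicit hydrogens from standard valence (C 4, N 3, O 2, S 2, halogen 1):
  atom 1: I (halogen, monovalent) → 0 H
  atom 2: C, bond orders sum to 4 (valence 4) → 0 H
  atom 3: C, bond orders sum to 4 (valence 4) → 0 H
  atom 4: Br (halogen, monovalent) → 0 H
  atom 5: C, bond orders sum to 3 (valence 4) → 1 H
  atom 6: C, bond orders sum to 3 (valence 4) → 1 H
  atom 7: C, bond orders sum to 4 (valence 4) → 0 H
  atom 8: C, bond orders sum to 4 (valence 4) → 0 H
  atom 9: C, bond orders sum to 4 (valence 4) → 0 H
  atom 10: O, bond orders sum to 2 (valence 2) → 0 H
  atom 11: O, bond orders sum to 1 (valence 2) → 1 H
  atom 12: C, bond orders sum to 3 (valence 4) → 1 H
  atom 13: C, bond orders sum to 3 (valence 4) → 1 H
  atom 14: C, bond orders sum to 4 (valence 4) → 0 H
  atom 15: C, bond orders sum to 1 (valence 4) → 3 H
  atom 16: C, bond orders sum to 4 (valence 4) → 0 H
Total hydrogens: 8.

8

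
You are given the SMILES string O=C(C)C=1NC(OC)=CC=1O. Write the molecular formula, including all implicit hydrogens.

Walk through each heavy atom and fill implicit hydrogens from standard valence (C 4, N 3, O 2, S 2, halogen 1):
  atom 1: O, bond orders sum to 2 (valence 2) → 0 H
  atom 2: C, bond orders sum to 4 (valence 4) → 0 H
  atom 3: C, bond orders sum to 1 (valence 4) → 3 H
  atom 4: C, bond orders sum to 4 (valence 4) → 0 H
  atom 5: N, bond orders sum to 2 (valence 3) → 1 H
  atom 6: C, bond orders sum to 4 (valence 4) → 0 H
  atom 7: O, bond orders sum to 2 (valence 2) → 0 H
  atom 8: C, bond orders sum to 1 (valence 4) → 3 H
  atom 9: C, bond orders sum to 3 (valence 4) → 1 H
  atom 10: C, bond orders sum to 4 (valence 4) → 0 H
  atom 11: O, bond orders sum to 1 (valence 2) → 1 H
Totals → C:7, H:9, N:1, O:3.

C7H9NO3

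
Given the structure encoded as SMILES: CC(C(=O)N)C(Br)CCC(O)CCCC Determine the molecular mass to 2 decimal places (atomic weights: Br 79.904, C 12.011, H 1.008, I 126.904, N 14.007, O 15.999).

First, the molecular formula is C11H22BrNO2 (counting implicit H from valence).
  Br: 1 × 79.904 = 79.904
  C: 11 × 12.011 = 132.121
  H: 22 × 1.008 = 22.176
  N: 1 × 14.007 = 14.007
  O: 2 × 15.999 = 31.998
Sum: 1×79.904 + 11×12.011 + 22×1.008 + 1×14.007 + 2×15.999 = 280.206 → 280.21 g/mol.

280.21 g/mol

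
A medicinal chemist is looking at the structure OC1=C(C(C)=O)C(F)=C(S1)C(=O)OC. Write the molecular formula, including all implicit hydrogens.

C8H7FO4S

Walk through each heavy atom and fill implicit hydrogens from standard valence (C 4, N 3, O 2, S 2, halogen 1):
  atom 1: O, bond orders sum to 1 (valence 2) → 1 H
  atom 2: C, bond orders sum to 4 (valence 4) → 0 H
  atom 3: C, bond orders sum to 4 (valence 4) → 0 H
  atom 4: C, bond orders sum to 4 (valence 4) → 0 H
  atom 5: C, bond orders sum to 1 (valence 4) → 3 H
  atom 6: O, bond orders sum to 2 (valence 2) → 0 H
  atom 7: C, bond orders sum to 4 (valence 4) → 0 H
  atom 8: F (halogen, monovalent) → 0 H
  atom 9: C, bond orders sum to 4 (valence 4) → 0 H
  atom 10: S, bond orders sum to 2 (valence 2) → 0 H
  atom 11: C, bond orders sum to 4 (valence 4) → 0 H
  atom 12: O, bond orders sum to 2 (valence 2) → 0 H
  atom 13: O, bond orders sum to 2 (valence 2) → 0 H
  atom 14: C, bond orders sum to 1 (valence 4) → 3 H
Totals → C:8, H:7, F:1, O:4, S:1.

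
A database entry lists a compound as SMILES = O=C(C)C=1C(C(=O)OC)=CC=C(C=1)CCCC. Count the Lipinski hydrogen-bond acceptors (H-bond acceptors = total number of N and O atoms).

3

N atoms: 0; O atoms: 3.
Lipinski HBA = 0 + 3 = 3.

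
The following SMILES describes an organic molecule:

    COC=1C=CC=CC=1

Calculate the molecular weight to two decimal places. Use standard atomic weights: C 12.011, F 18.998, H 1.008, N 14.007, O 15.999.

108.14 g/mol

First, the molecular formula is C7H8O (counting implicit H from valence).
  C: 7 × 12.011 = 84.077
  H: 8 × 1.008 = 8.064
  O: 1 × 15.999 = 15.999
Sum: 7×12.011 + 8×1.008 + 1×15.999 = 108.140 → 108.14 g/mol.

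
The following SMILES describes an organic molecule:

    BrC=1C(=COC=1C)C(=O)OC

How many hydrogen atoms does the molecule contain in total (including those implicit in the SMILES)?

Walk through each heavy atom and fill implicit hydrogens from standard valence (C 4, N 3, O 2, S 2, halogen 1):
  atom 1: Br (halogen, monovalent) → 0 H
  atom 2: C, bond orders sum to 4 (valence 4) → 0 H
  atom 3: C, bond orders sum to 4 (valence 4) → 0 H
  atom 4: C, bond orders sum to 3 (valence 4) → 1 H
  atom 5: O, bond orders sum to 2 (valence 2) → 0 H
  atom 6: C, bond orders sum to 4 (valence 4) → 0 H
  atom 7: C, bond orders sum to 1 (valence 4) → 3 H
  atom 8: C, bond orders sum to 4 (valence 4) → 0 H
  atom 9: O, bond orders sum to 2 (valence 2) → 0 H
  atom 10: O, bond orders sum to 2 (valence 2) → 0 H
  atom 11: C, bond orders sum to 1 (valence 4) → 3 H
Total hydrogens: 7.

7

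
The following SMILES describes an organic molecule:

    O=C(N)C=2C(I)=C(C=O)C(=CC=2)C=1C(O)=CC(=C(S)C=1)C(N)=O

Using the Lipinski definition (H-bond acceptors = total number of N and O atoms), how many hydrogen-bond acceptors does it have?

6

N atoms: 2; O atoms: 4.
Lipinski HBA = 2 + 4 = 6.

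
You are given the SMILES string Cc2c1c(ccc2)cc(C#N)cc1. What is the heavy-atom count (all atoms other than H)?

13

Every atom symbol written in the SMILES (organic subset) is one heavy atom; implicit H are not written.
Heavy atoms by element → C:12, N:1.
Total: 13.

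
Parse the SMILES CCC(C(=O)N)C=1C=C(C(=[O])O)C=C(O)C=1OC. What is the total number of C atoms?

Count every carbon token in the SMILES (each C, including those in ring-closure positions and inside branches).
Carbon count: 12.

12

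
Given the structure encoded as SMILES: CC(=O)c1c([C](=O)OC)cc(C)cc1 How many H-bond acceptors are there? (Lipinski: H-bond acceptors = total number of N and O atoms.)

N atoms: 0; O atoms: 3.
Lipinski HBA = 0 + 3 = 3.

3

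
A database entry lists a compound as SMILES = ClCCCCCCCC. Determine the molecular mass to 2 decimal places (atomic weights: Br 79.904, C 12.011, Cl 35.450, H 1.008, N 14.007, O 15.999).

First, the molecular formula is C8H17Cl (counting implicit H from valence).
  C: 8 × 12.011 = 96.088
  Cl: 1 × 35.450 = 35.450
  H: 17 × 1.008 = 17.136
Sum: 8×12.011 + 1×35.450 + 17×1.008 = 148.674 → 148.67 g/mol.

148.67 g/mol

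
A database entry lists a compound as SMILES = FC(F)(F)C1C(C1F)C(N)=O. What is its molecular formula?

C5H5F4NO

Walk through each heavy atom and fill implicit hydrogens from standard valence (C 4, N 3, O 2, S 2, halogen 1):
  atom 1: F (halogen, monovalent) → 0 H
  atom 2: C, bond orders sum to 4 (valence 4) → 0 H
  atom 3: F (halogen, monovalent) → 0 H
  atom 4: F (halogen, monovalent) → 0 H
  atom 5: C, bond orders sum to 3 (valence 4) → 1 H
  atom 6: C, bond orders sum to 3 (valence 4) → 1 H
  atom 7: C, bond orders sum to 3 (valence 4) → 1 H
  atom 8: F (halogen, monovalent) → 0 H
  atom 9: C, bond orders sum to 4 (valence 4) → 0 H
  atom 10: N, bond orders sum to 1 (valence 3) → 2 H
  atom 11: O, bond orders sum to 2 (valence 2) → 0 H
Totals → C:5, H:5, F:4, N:1, O:1.
In Hill order: C5H5F4NO.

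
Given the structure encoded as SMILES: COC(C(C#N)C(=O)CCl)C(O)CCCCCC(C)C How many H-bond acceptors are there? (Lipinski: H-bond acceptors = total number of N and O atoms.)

4

N atoms: 1; O atoms: 3.
Lipinski HBA = 1 + 3 = 4.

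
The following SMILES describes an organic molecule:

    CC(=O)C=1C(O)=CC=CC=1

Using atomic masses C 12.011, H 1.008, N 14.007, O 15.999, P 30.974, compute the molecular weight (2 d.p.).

136.15 g/mol

First, the molecular formula is C8H8O2 (counting implicit H from valence).
  C: 8 × 12.011 = 96.088
  H: 8 × 1.008 = 8.064
  O: 2 × 15.999 = 31.998
Sum: 8×12.011 + 8×1.008 + 2×15.999 = 136.150 → 136.15 g/mol.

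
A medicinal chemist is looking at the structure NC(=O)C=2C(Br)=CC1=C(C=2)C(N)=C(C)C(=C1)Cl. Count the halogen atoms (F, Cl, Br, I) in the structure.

Halogen atoms appear at heavy-atom positions 6, 17 (1×Br, 1×Cl).
Other groups present: 1 amide, 1 primary amine.
Halogen count: 2.

2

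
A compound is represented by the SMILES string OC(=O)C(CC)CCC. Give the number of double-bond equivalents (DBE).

Degree of unsaturation = (number of rings) + (number of π bonds).
Ring closures in the SMILES: 0.
π bonds: 1 double bond (each 1 DoU) → 1 DoU from unsaturation.
Total DoU = 0 + 1 = 1.

1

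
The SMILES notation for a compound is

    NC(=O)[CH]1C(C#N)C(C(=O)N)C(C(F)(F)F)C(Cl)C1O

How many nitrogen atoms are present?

Scan the SMILES for N atoms (remember two-letter symbols like Cl and Br are single atoms).
Nitrogen count: 3.

3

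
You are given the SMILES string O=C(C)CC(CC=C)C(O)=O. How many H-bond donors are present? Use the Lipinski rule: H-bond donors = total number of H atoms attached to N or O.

Donors: find every N or O and count the H atoms it carries.
  atom 1 (O): bond orders sum to 2 → 0 H
  atom 10 (O): bond orders sum to 1 → 1 H
  atom 11 (O): bond orders sum to 2 → 0 H
Lipinski HBD = 1.

1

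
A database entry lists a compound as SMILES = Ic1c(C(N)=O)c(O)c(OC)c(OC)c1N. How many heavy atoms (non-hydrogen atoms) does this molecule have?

16

Every atom symbol written in the SMILES (organic subset) is one heavy atom; implicit H are not written.
Heavy atoms by element → C:9, I:1, N:2, O:4.
Total: 16.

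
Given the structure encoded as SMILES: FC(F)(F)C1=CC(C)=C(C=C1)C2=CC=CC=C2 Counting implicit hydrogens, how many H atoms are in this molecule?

11

Walk through each heavy atom and fill implicit hydrogens from standard valence (C 4, N 3, O 2, S 2, halogen 1):
  atom 1: F (halogen, monovalent) → 0 H
  atom 2: C, bond orders sum to 4 (valence 4) → 0 H
  atom 3: F (halogen, monovalent) → 0 H
  atom 4: F (halogen, monovalent) → 0 H
  atom 5: C, bond orders sum to 4 (valence 4) → 0 H
  atom 6: C, bond orders sum to 3 (valence 4) → 1 H
  atom 7: C, bond orders sum to 4 (valence 4) → 0 H
  atom 8: C, bond orders sum to 1 (valence 4) → 3 H
  atom 9: C, bond orders sum to 4 (valence 4) → 0 H
  atom 10: C, bond orders sum to 3 (valence 4) → 1 H
  atom 11: C, bond orders sum to 3 (valence 4) → 1 H
  atom 12: C, bond orders sum to 4 (valence 4) → 0 H
  atom 13: C, bond orders sum to 3 (valence 4) → 1 H
  atom 14: C, bond orders sum to 3 (valence 4) → 1 H
  atom 15: C, bond orders sum to 3 (valence 4) → 1 H
  atom 16: C, bond orders sum to 3 (valence 4) → 1 H
  atom 17: C, bond orders sum to 3 (valence 4) → 1 H
Total hydrogens: 11.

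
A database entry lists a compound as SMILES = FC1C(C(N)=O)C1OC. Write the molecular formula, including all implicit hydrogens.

Walk through each heavy atom and fill implicit hydrogens from standard valence (C 4, N 3, O 2, S 2, halogen 1):
  atom 1: F (halogen, monovalent) → 0 H
  atom 2: C, bond orders sum to 3 (valence 4) → 1 H
  atom 3: C, bond orders sum to 3 (valence 4) → 1 H
  atom 4: C, bond orders sum to 4 (valence 4) → 0 H
  atom 5: N, bond orders sum to 1 (valence 3) → 2 H
  atom 6: O, bond orders sum to 2 (valence 2) → 0 H
  atom 7: C, bond orders sum to 3 (valence 4) → 1 H
  atom 8: O, bond orders sum to 2 (valence 2) → 0 H
  atom 9: C, bond orders sum to 1 (valence 4) → 3 H
Totals → C:5, H:8, F:1, N:1, O:2.
In Hill order: C5H8FNO2.

C5H8FNO2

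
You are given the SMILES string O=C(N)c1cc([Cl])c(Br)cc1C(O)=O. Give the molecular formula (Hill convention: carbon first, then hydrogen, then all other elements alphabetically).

C8H5BrClNO3

Walk through each heavy atom and fill implicit hydrogens from standard valence (C 4, N 3, O 2, S 2, halogen 1); for lowercase aromatic atoms, an aromatic c carries 1 H when it has two neighbours and 0 H with three, and aromatic n carries 0 H:
  atom 1: O, bond orders sum to 2 (valence 2) → 0 H
  atom 2: C, bond orders sum to 4 (valence 4) → 0 H
  atom 3: N, bond orders sum to 1 (valence 3) → 2 H
  atom 4: aromatic c, 3 neighbours → 0 H
  atom 5: aromatic c, 2 neighbours → 1 H
  atom 6: aromatic c, 3 neighbours → 0 H
  atom 7: Cl with explicit H count 0
  atom 8: aromatic c, 3 neighbours → 0 H
  atom 9: Br (halogen, monovalent) → 0 H
  atom 10: aromatic c, 2 neighbours → 1 H
  atom 11: aromatic c, 3 neighbours → 0 H
  atom 12: C, bond orders sum to 4 (valence 4) → 0 H
  atom 13: O, bond orders sum to 1 (valence 2) → 1 H
  atom 14: O, bond orders sum to 2 (valence 2) → 0 H
Totals → C:8, H:5, Br:1, Cl:1, N:1, O:3.
In Hill order: C8H5BrClNO3.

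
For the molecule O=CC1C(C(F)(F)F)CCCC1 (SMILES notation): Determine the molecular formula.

Walk through each heavy atom and fill implicit hydrogens from standard valence (C 4, N 3, O 2, S 2, halogen 1):
  atom 1: O, bond orders sum to 2 (valence 2) → 0 H
  atom 2: C, bond orders sum to 3 (valence 4) → 1 H
  atom 3: C, bond orders sum to 3 (valence 4) → 1 H
  atom 4: C, bond orders sum to 3 (valence 4) → 1 H
  atom 5: C, bond orders sum to 4 (valence 4) → 0 H
  atom 6: F (halogen, monovalent) → 0 H
  atom 7: F (halogen, monovalent) → 0 H
  atom 8: F (halogen, monovalent) → 0 H
  atom 9: C, bond orders sum to 2 (valence 4) → 2 H
  atom 10: C, bond orders sum to 2 (valence 4) → 2 H
  atom 11: C, bond orders sum to 2 (valence 4) → 2 H
  atom 12: C, bond orders sum to 2 (valence 4) → 2 H
Totals → C:8, H:11, F:3, O:1.
In Hill order: C8H11F3O.

C8H11F3O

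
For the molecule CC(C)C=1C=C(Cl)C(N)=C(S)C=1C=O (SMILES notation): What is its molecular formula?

Walk through each heavy atom and fill implicit hydrogens from standard valence (C 4, N 3, O 2, S 2, halogen 1):
  atom 1: C, bond orders sum to 1 (valence 4) → 3 H
  atom 2: C, bond orders sum to 3 (valence 4) → 1 H
  atom 3: C, bond orders sum to 1 (valence 4) → 3 H
  atom 4: C, bond orders sum to 4 (valence 4) → 0 H
  atom 5: C, bond orders sum to 3 (valence 4) → 1 H
  atom 6: C, bond orders sum to 4 (valence 4) → 0 H
  atom 7: Cl (halogen, monovalent) → 0 H
  atom 8: C, bond orders sum to 4 (valence 4) → 0 H
  atom 9: N, bond orders sum to 1 (valence 3) → 2 H
  atom 10: C, bond orders sum to 4 (valence 4) → 0 H
  atom 11: S, bond orders sum to 1 (valence 2) → 1 H
  atom 12: C, bond orders sum to 4 (valence 4) → 0 H
  atom 13: C, bond orders sum to 3 (valence 4) → 1 H
  atom 14: O, bond orders sum to 2 (valence 2) → 0 H
Totals → C:10, H:12, Cl:1, N:1, O:1, S:1.

C10H12ClNOS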